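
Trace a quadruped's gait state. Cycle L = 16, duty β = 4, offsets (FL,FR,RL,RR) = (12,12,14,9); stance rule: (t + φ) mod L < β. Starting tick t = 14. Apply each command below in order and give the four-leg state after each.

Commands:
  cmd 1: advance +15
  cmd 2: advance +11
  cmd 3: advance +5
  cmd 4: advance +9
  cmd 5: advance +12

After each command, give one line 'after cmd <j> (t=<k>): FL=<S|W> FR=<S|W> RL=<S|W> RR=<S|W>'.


start t=14: FL=W FR=W RL=W RR=W
cmd 1: advance +15 → t=29, phase=(9,9,11,6) → FL=W FR=W RL=W RR=W
cmd 2: advance +11 → t=40, phase=(4,4,6,1) → FL=W FR=W RL=W RR=S
cmd 3: advance +5 → t=45, phase=(9,9,11,6) → FL=W FR=W RL=W RR=W
cmd 4: advance +9 → t=54, phase=(2,2,4,15) → FL=S FR=S RL=W RR=W
cmd 5: advance +12 → t=66, phase=(14,14,0,11) → FL=W FR=W RL=S RR=W

after cmd 1 (t=29): FL=W FR=W RL=W RR=W
after cmd 2 (t=40): FL=W FR=W RL=W RR=S
after cmd 3 (t=45): FL=W FR=W RL=W RR=W
after cmd 4 (t=54): FL=S FR=S RL=W RR=W
after cmd 5 (t=66): FL=W FR=W RL=S RR=W


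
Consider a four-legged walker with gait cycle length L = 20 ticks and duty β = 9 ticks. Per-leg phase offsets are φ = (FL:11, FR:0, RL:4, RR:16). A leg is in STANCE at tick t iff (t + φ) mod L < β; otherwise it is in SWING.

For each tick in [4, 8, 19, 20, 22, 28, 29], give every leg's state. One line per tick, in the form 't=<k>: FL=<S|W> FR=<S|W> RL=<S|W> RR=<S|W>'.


t=4: FL=W FR=S RL=S RR=S
t=8: FL=W FR=S RL=W RR=S
t=19: FL=W FR=W RL=S RR=W
t=20: FL=W FR=S RL=S RR=W
t=22: FL=W FR=S RL=S RR=W
t=28: FL=W FR=S RL=W RR=S
t=29: FL=S FR=W RL=W RR=S

t=4: phase=(15,4,8,0) vs β=9 → FL=W FR=S RL=S RR=S
t=8: phase=(19,8,12,4) vs β=9 → FL=W FR=S RL=W RR=S
t=19: phase=(10,19,3,15) vs β=9 → FL=W FR=W RL=S RR=W
t=20: phase=(11,0,4,16) vs β=9 → FL=W FR=S RL=S RR=W
t=22: phase=(13,2,6,18) vs β=9 → FL=W FR=S RL=S RR=W
t=28: phase=(19,8,12,4) vs β=9 → FL=W FR=S RL=W RR=S
t=29: phase=(0,9,13,5) vs β=9 → FL=S FR=W RL=W RR=S


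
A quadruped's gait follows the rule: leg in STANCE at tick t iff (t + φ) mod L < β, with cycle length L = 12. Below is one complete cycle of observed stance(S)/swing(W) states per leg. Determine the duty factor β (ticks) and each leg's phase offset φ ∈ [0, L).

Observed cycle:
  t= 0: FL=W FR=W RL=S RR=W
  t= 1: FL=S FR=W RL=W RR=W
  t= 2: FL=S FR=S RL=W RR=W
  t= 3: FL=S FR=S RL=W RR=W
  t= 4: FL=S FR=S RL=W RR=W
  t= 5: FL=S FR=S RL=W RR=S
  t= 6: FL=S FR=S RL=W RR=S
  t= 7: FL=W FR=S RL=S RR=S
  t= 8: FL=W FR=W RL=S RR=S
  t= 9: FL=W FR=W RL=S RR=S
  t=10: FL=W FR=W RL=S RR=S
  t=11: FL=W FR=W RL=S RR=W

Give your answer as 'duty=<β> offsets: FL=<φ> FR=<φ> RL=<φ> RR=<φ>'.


duty=6 offsets: FL=11 FR=10 RL=5 RR=7

duty β = stance ticks per leg = 6
FL: stance ticks = 6; W→S at t=1 → φ=11
FR: stance ticks = 6; W→S at t=2 → φ=10
RL: stance ticks = 6; W→S at t=7 → φ=5
RR: stance ticks = 6; W→S at t=5 → φ=7


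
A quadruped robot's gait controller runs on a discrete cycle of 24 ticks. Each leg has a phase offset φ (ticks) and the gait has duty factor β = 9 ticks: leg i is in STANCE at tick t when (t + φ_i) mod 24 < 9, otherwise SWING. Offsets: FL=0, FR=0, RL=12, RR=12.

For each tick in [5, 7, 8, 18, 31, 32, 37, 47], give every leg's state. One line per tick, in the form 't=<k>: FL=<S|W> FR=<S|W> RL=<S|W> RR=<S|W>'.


t=5: FL=S FR=S RL=W RR=W
t=7: FL=S FR=S RL=W RR=W
t=8: FL=S FR=S RL=W RR=W
t=18: FL=W FR=W RL=S RR=S
t=31: FL=S FR=S RL=W RR=W
t=32: FL=S FR=S RL=W RR=W
t=37: FL=W FR=W RL=S RR=S
t=47: FL=W FR=W RL=W RR=W

t=5: phase=(5,5,17,17) vs β=9 → FL=S FR=S RL=W RR=W
t=7: phase=(7,7,19,19) vs β=9 → FL=S FR=S RL=W RR=W
t=8: phase=(8,8,20,20) vs β=9 → FL=S FR=S RL=W RR=W
t=18: phase=(18,18,6,6) vs β=9 → FL=W FR=W RL=S RR=S
t=31: phase=(7,7,19,19) vs β=9 → FL=S FR=S RL=W RR=W
t=32: phase=(8,8,20,20) vs β=9 → FL=S FR=S RL=W RR=W
t=37: phase=(13,13,1,1) vs β=9 → FL=W FR=W RL=S RR=S
t=47: phase=(23,23,11,11) vs β=9 → FL=W FR=W RL=W RR=W


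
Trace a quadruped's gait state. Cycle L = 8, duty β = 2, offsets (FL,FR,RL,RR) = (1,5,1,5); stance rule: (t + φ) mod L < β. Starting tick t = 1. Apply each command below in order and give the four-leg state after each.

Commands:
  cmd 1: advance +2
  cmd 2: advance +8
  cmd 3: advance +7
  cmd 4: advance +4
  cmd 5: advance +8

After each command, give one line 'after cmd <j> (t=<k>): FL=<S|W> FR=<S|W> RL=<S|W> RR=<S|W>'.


start t=1: FL=W FR=W RL=W RR=W
cmd 1: advance +2 → t=3, phase=(4,0,4,0) → FL=W FR=S RL=W RR=S
cmd 2: advance +8 → t=11, phase=(4,0,4,0) → FL=W FR=S RL=W RR=S
cmd 3: advance +7 → t=18, phase=(3,7,3,7) → FL=W FR=W RL=W RR=W
cmd 4: advance +4 → t=22, phase=(7,3,7,3) → FL=W FR=W RL=W RR=W
cmd 5: advance +8 → t=30, phase=(7,3,7,3) → FL=W FR=W RL=W RR=W

after cmd 1 (t=3): FL=W FR=S RL=W RR=S
after cmd 2 (t=11): FL=W FR=S RL=W RR=S
after cmd 3 (t=18): FL=W FR=W RL=W RR=W
after cmd 4 (t=22): FL=W FR=W RL=W RR=W
after cmd 5 (t=30): FL=W FR=W RL=W RR=W


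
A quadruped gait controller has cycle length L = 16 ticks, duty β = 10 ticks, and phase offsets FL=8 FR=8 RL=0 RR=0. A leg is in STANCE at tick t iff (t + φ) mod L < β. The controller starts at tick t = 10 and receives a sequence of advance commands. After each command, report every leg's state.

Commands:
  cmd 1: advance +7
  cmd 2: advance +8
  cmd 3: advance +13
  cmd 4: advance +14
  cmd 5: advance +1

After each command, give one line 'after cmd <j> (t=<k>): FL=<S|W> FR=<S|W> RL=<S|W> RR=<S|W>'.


after cmd 1 (t=17): FL=S FR=S RL=S RR=S
after cmd 2 (t=25): FL=S FR=S RL=S RR=S
after cmd 3 (t=38): FL=W FR=W RL=S RR=S
after cmd 4 (t=52): FL=W FR=W RL=S RR=S
after cmd 5 (t=53): FL=W FR=W RL=S RR=S

start t=10: FL=S FR=S RL=W RR=W
cmd 1: advance +7 → t=17, phase=(9,9,1,1) → FL=S FR=S RL=S RR=S
cmd 2: advance +8 → t=25, phase=(1,1,9,9) → FL=S FR=S RL=S RR=S
cmd 3: advance +13 → t=38, phase=(14,14,6,6) → FL=W FR=W RL=S RR=S
cmd 4: advance +14 → t=52, phase=(12,12,4,4) → FL=W FR=W RL=S RR=S
cmd 5: advance +1 → t=53, phase=(13,13,5,5) → FL=W FR=W RL=S RR=S


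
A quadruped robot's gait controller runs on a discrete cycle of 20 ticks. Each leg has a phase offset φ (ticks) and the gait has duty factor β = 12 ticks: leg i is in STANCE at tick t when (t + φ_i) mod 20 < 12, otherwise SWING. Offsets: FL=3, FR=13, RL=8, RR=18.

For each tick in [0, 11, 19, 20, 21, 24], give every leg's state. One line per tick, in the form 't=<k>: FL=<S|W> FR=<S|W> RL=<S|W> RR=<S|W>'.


t=0: FL=S FR=W RL=S RR=W
t=11: FL=W FR=S RL=W RR=S
t=19: FL=S FR=W RL=S RR=W
t=20: FL=S FR=W RL=S RR=W
t=21: FL=S FR=W RL=S RR=W
t=24: FL=S FR=W RL=W RR=S

t=0: phase=(3,13,8,18) vs β=12 → FL=S FR=W RL=S RR=W
t=11: phase=(14,4,19,9) vs β=12 → FL=W FR=S RL=W RR=S
t=19: phase=(2,12,7,17) vs β=12 → FL=S FR=W RL=S RR=W
t=20: phase=(3,13,8,18) vs β=12 → FL=S FR=W RL=S RR=W
t=21: phase=(4,14,9,19) vs β=12 → FL=S FR=W RL=S RR=W
t=24: phase=(7,17,12,2) vs β=12 → FL=S FR=W RL=W RR=S


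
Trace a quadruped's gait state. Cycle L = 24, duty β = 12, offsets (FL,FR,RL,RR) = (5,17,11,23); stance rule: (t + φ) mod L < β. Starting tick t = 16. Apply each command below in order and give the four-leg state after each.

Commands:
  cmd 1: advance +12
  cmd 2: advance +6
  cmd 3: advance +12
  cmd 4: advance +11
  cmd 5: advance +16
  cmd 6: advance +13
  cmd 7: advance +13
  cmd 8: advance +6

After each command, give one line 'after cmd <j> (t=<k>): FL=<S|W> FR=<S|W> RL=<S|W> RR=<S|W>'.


after cmd 1 (t=28): FL=S FR=W RL=W RR=S
after cmd 2 (t=34): FL=W FR=S RL=W RR=S
after cmd 3 (t=46): FL=S FR=W RL=S RR=W
after cmd 4 (t=57): FL=W FR=S RL=W RR=S
after cmd 5 (t=73): FL=S FR=W RL=W RR=S
after cmd 6 (t=86): FL=W FR=S RL=S RR=W
after cmd 7 (t=99): FL=S FR=W RL=W RR=S
after cmd 8 (t=105): FL=W FR=S RL=W RR=S

start t=16: FL=W FR=S RL=S RR=W
cmd 1: advance +12 → t=28, phase=(9,21,15,3) → FL=S FR=W RL=W RR=S
cmd 2: advance +6 → t=34, phase=(15,3,21,9) → FL=W FR=S RL=W RR=S
cmd 3: advance +12 → t=46, phase=(3,15,9,21) → FL=S FR=W RL=S RR=W
cmd 4: advance +11 → t=57, phase=(14,2,20,8) → FL=W FR=S RL=W RR=S
cmd 5: advance +16 → t=73, phase=(6,18,12,0) → FL=S FR=W RL=W RR=S
cmd 6: advance +13 → t=86, phase=(19,7,1,13) → FL=W FR=S RL=S RR=W
cmd 7: advance +13 → t=99, phase=(8,20,14,2) → FL=S FR=W RL=W RR=S
cmd 8: advance +6 → t=105, phase=(14,2,20,8) → FL=W FR=S RL=W RR=S


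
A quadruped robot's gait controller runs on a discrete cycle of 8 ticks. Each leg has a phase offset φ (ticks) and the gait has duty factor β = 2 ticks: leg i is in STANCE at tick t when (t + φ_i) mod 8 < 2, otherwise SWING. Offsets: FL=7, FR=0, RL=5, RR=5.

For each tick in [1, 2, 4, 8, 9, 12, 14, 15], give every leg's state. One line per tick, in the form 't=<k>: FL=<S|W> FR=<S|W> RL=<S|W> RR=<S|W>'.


t=1: FL=S FR=S RL=W RR=W
t=2: FL=S FR=W RL=W RR=W
t=4: FL=W FR=W RL=S RR=S
t=8: FL=W FR=S RL=W RR=W
t=9: FL=S FR=S RL=W RR=W
t=12: FL=W FR=W RL=S RR=S
t=14: FL=W FR=W RL=W RR=W
t=15: FL=W FR=W RL=W RR=W

t=1: phase=(0,1,6,6) vs β=2 → FL=S FR=S RL=W RR=W
t=2: phase=(1,2,7,7) vs β=2 → FL=S FR=W RL=W RR=W
t=4: phase=(3,4,1,1) vs β=2 → FL=W FR=W RL=S RR=S
t=8: phase=(7,0,5,5) vs β=2 → FL=W FR=S RL=W RR=W
t=9: phase=(0,1,6,6) vs β=2 → FL=S FR=S RL=W RR=W
t=12: phase=(3,4,1,1) vs β=2 → FL=W FR=W RL=S RR=S
t=14: phase=(5,6,3,3) vs β=2 → FL=W FR=W RL=W RR=W
t=15: phase=(6,7,4,4) vs β=2 → FL=W FR=W RL=W RR=W


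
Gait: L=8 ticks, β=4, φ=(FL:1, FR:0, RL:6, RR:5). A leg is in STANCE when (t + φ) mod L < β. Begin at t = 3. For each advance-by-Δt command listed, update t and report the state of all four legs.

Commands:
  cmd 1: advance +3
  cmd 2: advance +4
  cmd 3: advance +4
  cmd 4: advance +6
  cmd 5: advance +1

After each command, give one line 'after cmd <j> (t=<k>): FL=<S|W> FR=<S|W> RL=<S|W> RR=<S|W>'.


start t=3: FL=W FR=S RL=S RR=S
cmd 1: advance +3 → t=6, phase=(7,6,4,3) → FL=W FR=W RL=W RR=S
cmd 2: advance +4 → t=10, phase=(3,2,0,7) → FL=S FR=S RL=S RR=W
cmd 3: advance +4 → t=14, phase=(7,6,4,3) → FL=W FR=W RL=W RR=S
cmd 4: advance +6 → t=20, phase=(5,4,2,1) → FL=W FR=W RL=S RR=S
cmd 5: advance +1 → t=21, phase=(6,5,3,2) → FL=W FR=W RL=S RR=S

after cmd 1 (t=6): FL=W FR=W RL=W RR=S
after cmd 2 (t=10): FL=S FR=S RL=S RR=W
after cmd 3 (t=14): FL=W FR=W RL=W RR=S
after cmd 4 (t=20): FL=W FR=W RL=S RR=S
after cmd 5 (t=21): FL=W FR=W RL=S RR=S


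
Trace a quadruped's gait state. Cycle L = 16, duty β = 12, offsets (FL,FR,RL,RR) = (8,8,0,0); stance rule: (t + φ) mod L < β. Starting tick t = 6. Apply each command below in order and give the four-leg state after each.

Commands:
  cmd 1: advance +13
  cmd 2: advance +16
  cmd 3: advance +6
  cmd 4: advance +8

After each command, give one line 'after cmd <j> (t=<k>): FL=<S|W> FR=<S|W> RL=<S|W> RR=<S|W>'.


after cmd 1 (t=19): FL=S FR=S RL=S RR=S
after cmd 2 (t=35): FL=S FR=S RL=S RR=S
after cmd 3 (t=41): FL=S FR=S RL=S RR=S
after cmd 4 (t=49): FL=S FR=S RL=S RR=S

start t=6: FL=W FR=W RL=S RR=S
cmd 1: advance +13 → t=19, phase=(11,11,3,3) → FL=S FR=S RL=S RR=S
cmd 2: advance +16 → t=35, phase=(11,11,3,3) → FL=S FR=S RL=S RR=S
cmd 3: advance +6 → t=41, phase=(1,1,9,9) → FL=S FR=S RL=S RR=S
cmd 4: advance +8 → t=49, phase=(9,9,1,1) → FL=S FR=S RL=S RR=S


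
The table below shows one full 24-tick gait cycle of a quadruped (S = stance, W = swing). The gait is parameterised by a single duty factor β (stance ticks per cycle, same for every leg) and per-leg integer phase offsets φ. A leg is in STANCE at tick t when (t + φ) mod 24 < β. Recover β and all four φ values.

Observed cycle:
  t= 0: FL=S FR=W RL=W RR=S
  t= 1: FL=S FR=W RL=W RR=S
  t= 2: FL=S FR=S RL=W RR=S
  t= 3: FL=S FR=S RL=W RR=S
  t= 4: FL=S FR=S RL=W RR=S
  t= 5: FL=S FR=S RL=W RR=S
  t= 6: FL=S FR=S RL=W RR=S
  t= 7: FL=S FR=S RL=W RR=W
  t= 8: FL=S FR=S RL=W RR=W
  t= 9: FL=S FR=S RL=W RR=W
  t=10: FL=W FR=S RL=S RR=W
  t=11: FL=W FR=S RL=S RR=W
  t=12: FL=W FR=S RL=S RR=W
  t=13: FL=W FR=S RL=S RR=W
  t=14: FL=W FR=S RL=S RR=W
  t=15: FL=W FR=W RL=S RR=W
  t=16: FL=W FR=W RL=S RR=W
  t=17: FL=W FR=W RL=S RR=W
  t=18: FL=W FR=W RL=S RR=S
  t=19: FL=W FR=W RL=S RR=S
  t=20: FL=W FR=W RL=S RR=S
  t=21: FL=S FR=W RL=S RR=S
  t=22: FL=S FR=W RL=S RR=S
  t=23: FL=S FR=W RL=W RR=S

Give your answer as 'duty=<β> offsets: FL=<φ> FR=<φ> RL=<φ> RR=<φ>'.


duty β = stance ticks per leg = 13
FL: stance ticks = 13; W→S at t=21 → φ=3
FR: stance ticks = 13; W→S at t=2 → φ=22
RL: stance ticks = 13; W→S at t=10 → φ=14
RR: stance ticks = 13; W→S at t=18 → φ=6

duty=13 offsets: FL=3 FR=22 RL=14 RR=6


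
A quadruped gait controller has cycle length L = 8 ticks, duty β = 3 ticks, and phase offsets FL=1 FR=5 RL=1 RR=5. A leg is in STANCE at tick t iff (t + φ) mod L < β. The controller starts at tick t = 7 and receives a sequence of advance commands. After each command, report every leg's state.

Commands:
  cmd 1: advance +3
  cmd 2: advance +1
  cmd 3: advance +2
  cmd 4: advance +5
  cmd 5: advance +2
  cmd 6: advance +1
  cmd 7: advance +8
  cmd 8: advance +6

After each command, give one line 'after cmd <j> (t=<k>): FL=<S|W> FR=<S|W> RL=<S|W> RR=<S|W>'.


after cmd 1 (t=10): FL=W FR=W RL=W RR=W
after cmd 2 (t=11): FL=W FR=S RL=W RR=S
after cmd 3 (t=13): FL=W FR=S RL=W RR=S
after cmd 4 (t=18): FL=W FR=W RL=W RR=W
after cmd 5 (t=20): FL=W FR=S RL=W RR=S
after cmd 6 (t=21): FL=W FR=S RL=W RR=S
after cmd 7 (t=29): FL=W FR=S RL=W RR=S
after cmd 8 (t=35): FL=W FR=S RL=W RR=S

start t=7: FL=S FR=W RL=S RR=W
cmd 1: advance +3 → t=10, phase=(3,7,3,7) → FL=W FR=W RL=W RR=W
cmd 2: advance +1 → t=11, phase=(4,0,4,0) → FL=W FR=S RL=W RR=S
cmd 3: advance +2 → t=13, phase=(6,2,6,2) → FL=W FR=S RL=W RR=S
cmd 4: advance +5 → t=18, phase=(3,7,3,7) → FL=W FR=W RL=W RR=W
cmd 5: advance +2 → t=20, phase=(5,1,5,1) → FL=W FR=S RL=W RR=S
cmd 6: advance +1 → t=21, phase=(6,2,6,2) → FL=W FR=S RL=W RR=S
cmd 7: advance +8 → t=29, phase=(6,2,6,2) → FL=W FR=S RL=W RR=S
cmd 8: advance +6 → t=35, phase=(4,0,4,0) → FL=W FR=S RL=W RR=S


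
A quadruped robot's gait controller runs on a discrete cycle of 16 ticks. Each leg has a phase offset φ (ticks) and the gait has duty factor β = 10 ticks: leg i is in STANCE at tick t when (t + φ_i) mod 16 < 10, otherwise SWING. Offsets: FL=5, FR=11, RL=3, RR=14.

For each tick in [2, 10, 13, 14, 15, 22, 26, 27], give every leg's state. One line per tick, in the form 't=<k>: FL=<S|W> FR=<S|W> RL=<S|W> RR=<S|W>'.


t=2: phase=(7,13,5,0) vs β=10 → FL=S FR=W RL=S RR=S
t=10: phase=(15,5,13,8) vs β=10 → FL=W FR=S RL=W RR=S
t=13: phase=(2,8,0,11) vs β=10 → FL=S FR=S RL=S RR=W
t=14: phase=(3,9,1,12) vs β=10 → FL=S FR=S RL=S RR=W
t=15: phase=(4,10,2,13) vs β=10 → FL=S FR=W RL=S RR=W
t=22: phase=(11,1,9,4) vs β=10 → FL=W FR=S RL=S RR=S
t=26: phase=(15,5,13,8) vs β=10 → FL=W FR=S RL=W RR=S
t=27: phase=(0,6,14,9) vs β=10 → FL=S FR=S RL=W RR=S

t=2: FL=S FR=W RL=S RR=S
t=10: FL=W FR=S RL=W RR=S
t=13: FL=S FR=S RL=S RR=W
t=14: FL=S FR=S RL=S RR=W
t=15: FL=S FR=W RL=S RR=W
t=22: FL=W FR=S RL=S RR=S
t=26: FL=W FR=S RL=W RR=S
t=27: FL=S FR=S RL=W RR=S


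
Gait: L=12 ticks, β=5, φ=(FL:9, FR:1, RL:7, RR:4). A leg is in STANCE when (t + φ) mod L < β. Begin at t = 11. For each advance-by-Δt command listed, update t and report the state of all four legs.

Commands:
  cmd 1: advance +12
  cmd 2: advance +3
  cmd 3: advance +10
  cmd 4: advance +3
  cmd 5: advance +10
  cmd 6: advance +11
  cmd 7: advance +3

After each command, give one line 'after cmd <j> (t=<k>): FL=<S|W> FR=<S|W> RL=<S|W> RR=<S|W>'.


start t=11: FL=W FR=S RL=W RR=S
cmd 1: advance +12 → t=23, phase=(8,0,6,3) → FL=W FR=S RL=W RR=S
cmd 2: advance +3 → t=26, phase=(11,3,9,6) → FL=W FR=S RL=W RR=W
cmd 3: advance +10 → t=36, phase=(9,1,7,4) → FL=W FR=S RL=W RR=S
cmd 4: advance +3 → t=39, phase=(0,4,10,7) → FL=S FR=S RL=W RR=W
cmd 5: advance +10 → t=49, phase=(10,2,8,5) → FL=W FR=S RL=W RR=W
cmd 6: advance +11 → t=60, phase=(9,1,7,4) → FL=W FR=S RL=W RR=S
cmd 7: advance +3 → t=63, phase=(0,4,10,7) → FL=S FR=S RL=W RR=W

after cmd 1 (t=23): FL=W FR=S RL=W RR=S
after cmd 2 (t=26): FL=W FR=S RL=W RR=W
after cmd 3 (t=36): FL=W FR=S RL=W RR=S
after cmd 4 (t=39): FL=S FR=S RL=W RR=W
after cmd 5 (t=49): FL=W FR=S RL=W RR=W
after cmd 6 (t=60): FL=W FR=S RL=W RR=S
after cmd 7 (t=63): FL=S FR=S RL=W RR=W


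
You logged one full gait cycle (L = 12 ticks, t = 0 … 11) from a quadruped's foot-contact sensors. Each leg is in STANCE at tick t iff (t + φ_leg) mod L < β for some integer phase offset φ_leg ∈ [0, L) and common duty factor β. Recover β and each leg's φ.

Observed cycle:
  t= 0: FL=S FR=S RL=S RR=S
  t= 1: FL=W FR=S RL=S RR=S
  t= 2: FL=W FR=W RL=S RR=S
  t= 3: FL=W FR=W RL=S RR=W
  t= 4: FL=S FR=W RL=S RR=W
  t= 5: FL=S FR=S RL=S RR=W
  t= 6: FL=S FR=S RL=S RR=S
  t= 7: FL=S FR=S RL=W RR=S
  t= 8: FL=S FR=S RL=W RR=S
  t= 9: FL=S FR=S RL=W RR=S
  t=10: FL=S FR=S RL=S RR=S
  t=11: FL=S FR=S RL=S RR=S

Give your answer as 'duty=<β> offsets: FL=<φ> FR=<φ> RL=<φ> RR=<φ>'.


duty=9 offsets: FL=8 FR=7 RL=2 RR=6

duty β = stance ticks per leg = 9
FL: stance ticks = 9; W→S at t=4 → φ=8
FR: stance ticks = 9; W→S at t=5 → φ=7
RL: stance ticks = 9; W→S at t=10 → φ=2
RR: stance ticks = 9; W→S at t=6 → φ=6


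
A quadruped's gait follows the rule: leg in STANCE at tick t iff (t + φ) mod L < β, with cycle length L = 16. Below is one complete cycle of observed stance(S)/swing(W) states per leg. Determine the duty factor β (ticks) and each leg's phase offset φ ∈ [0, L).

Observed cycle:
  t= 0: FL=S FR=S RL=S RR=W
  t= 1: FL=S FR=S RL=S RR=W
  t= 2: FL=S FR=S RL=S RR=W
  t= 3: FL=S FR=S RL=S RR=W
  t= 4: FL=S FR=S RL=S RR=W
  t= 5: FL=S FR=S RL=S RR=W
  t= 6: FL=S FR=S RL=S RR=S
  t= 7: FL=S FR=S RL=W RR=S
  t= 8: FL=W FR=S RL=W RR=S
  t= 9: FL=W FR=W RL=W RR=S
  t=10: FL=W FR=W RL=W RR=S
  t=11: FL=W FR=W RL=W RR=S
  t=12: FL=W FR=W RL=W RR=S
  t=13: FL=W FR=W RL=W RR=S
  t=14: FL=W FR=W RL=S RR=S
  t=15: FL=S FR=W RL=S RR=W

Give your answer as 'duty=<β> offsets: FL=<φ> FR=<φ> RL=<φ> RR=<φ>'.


duty=9 offsets: FL=1 FR=0 RL=2 RR=10

duty β = stance ticks per leg = 9
FL: stance ticks = 9; W→S at t=15 → φ=1
FR: stance ticks = 9; W→S at t=0 → φ=0
RL: stance ticks = 9; W→S at t=14 → φ=2
RR: stance ticks = 9; W→S at t=6 → φ=10


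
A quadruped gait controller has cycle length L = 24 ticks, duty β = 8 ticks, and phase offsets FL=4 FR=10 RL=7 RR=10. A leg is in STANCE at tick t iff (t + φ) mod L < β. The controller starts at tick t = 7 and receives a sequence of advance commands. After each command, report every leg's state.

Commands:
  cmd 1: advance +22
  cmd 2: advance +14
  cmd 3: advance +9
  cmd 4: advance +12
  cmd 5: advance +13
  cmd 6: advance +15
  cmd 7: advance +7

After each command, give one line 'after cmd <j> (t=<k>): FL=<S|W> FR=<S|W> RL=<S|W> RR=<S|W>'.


start t=7: FL=W FR=W RL=W RR=W
cmd 1: advance +22 → t=29, phase=(9,15,12,15) → FL=W FR=W RL=W RR=W
cmd 2: advance +14 → t=43, phase=(23,5,2,5) → FL=W FR=S RL=S RR=S
cmd 3: advance +9 → t=52, phase=(8,14,11,14) → FL=W FR=W RL=W RR=W
cmd 4: advance +12 → t=64, phase=(20,2,23,2) → FL=W FR=S RL=W RR=S
cmd 5: advance +13 → t=77, phase=(9,15,12,15) → FL=W FR=W RL=W RR=W
cmd 6: advance +15 → t=92, phase=(0,6,3,6) → FL=S FR=S RL=S RR=S
cmd 7: advance +7 → t=99, phase=(7,13,10,13) → FL=S FR=W RL=W RR=W

after cmd 1 (t=29): FL=W FR=W RL=W RR=W
after cmd 2 (t=43): FL=W FR=S RL=S RR=S
after cmd 3 (t=52): FL=W FR=W RL=W RR=W
after cmd 4 (t=64): FL=W FR=S RL=W RR=S
after cmd 5 (t=77): FL=W FR=W RL=W RR=W
after cmd 6 (t=92): FL=S FR=S RL=S RR=S
after cmd 7 (t=99): FL=S FR=W RL=W RR=W


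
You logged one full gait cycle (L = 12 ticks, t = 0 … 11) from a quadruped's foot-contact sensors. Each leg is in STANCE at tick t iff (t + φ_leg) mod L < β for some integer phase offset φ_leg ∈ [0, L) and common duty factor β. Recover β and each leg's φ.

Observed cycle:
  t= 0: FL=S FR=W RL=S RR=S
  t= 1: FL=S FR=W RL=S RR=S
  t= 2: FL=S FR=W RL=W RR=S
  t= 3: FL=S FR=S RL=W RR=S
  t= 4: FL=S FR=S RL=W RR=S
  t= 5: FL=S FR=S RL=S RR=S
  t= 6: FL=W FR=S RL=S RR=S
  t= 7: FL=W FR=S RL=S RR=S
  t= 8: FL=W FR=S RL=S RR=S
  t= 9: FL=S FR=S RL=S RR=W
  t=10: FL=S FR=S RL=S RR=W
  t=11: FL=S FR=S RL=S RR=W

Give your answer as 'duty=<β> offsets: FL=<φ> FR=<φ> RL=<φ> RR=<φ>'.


duty=9 offsets: FL=3 FR=9 RL=7 RR=0

duty β = stance ticks per leg = 9
FL: stance ticks = 9; W→S at t=9 → φ=3
FR: stance ticks = 9; W→S at t=3 → φ=9
RL: stance ticks = 9; W→S at t=5 → φ=7
RR: stance ticks = 9; W→S at t=0 → φ=0


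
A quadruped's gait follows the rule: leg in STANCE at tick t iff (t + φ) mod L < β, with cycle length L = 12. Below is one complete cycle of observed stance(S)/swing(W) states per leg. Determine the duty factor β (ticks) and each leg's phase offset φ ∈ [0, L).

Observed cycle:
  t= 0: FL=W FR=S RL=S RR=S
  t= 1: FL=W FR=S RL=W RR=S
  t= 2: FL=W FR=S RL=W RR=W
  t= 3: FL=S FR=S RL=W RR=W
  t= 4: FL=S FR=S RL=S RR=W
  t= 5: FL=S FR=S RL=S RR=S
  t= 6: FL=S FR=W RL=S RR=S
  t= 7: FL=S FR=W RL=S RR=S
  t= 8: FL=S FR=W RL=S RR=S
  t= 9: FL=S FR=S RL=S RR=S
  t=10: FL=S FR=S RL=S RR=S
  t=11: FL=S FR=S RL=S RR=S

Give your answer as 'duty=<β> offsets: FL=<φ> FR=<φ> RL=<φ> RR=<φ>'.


duty β = stance ticks per leg = 9
FL: stance ticks = 9; W→S at t=3 → φ=9
FR: stance ticks = 9; W→S at t=9 → φ=3
RL: stance ticks = 9; W→S at t=4 → φ=8
RR: stance ticks = 9; W→S at t=5 → φ=7

duty=9 offsets: FL=9 FR=3 RL=8 RR=7


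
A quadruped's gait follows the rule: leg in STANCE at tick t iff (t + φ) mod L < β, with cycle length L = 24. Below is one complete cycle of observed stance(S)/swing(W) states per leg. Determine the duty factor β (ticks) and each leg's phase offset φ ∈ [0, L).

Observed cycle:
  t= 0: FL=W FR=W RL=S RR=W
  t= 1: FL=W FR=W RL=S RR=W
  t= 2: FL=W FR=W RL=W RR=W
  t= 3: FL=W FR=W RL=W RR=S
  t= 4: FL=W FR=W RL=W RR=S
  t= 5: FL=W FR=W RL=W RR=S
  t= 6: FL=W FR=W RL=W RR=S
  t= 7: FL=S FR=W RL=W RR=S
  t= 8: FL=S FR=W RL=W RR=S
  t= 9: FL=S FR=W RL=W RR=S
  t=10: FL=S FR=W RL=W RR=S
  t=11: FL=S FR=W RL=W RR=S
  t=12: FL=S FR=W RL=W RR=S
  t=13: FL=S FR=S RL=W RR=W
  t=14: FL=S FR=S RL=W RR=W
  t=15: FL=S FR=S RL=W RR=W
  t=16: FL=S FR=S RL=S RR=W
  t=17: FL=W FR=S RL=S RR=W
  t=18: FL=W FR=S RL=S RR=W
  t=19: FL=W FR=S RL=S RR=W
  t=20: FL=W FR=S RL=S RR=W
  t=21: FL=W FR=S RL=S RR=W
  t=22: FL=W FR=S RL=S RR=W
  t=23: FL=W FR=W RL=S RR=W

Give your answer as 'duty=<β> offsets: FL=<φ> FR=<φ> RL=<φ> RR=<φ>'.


duty=10 offsets: FL=17 FR=11 RL=8 RR=21

duty β = stance ticks per leg = 10
FL: stance ticks = 10; W→S at t=7 → φ=17
FR: stance ticks = 10; W→S at t=13 → φ=11
RL: stance ticks = 10; W→S at t=16 → φ=8
RR: stance ticks = 10; W→S at t=3 → φ=21


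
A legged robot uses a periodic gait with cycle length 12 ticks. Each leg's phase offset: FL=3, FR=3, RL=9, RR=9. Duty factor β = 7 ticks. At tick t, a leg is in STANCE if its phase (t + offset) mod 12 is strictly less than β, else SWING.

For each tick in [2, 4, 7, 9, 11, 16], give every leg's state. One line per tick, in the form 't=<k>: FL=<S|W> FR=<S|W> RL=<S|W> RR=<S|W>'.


t=2: phase=(5,5,11,11) vs β=7 → FL=S FR=S RL=W RR=W
t=4: phase=(7,7,1,1) vs β=7 → FL=W FR=W RL=S RR=S
t=7: phase=(10,10,4,4) vs β=7 → FL=W FR=W RL=S RR=S
t=9: phase=(0,0,6,6) vs β=7 → FL=S FR=S RL=S RR=S
t=11: phase=(2,2,8,8) vs β=7 → FL=S FR=S RL=W RR=W
t=16: phase=(7,7,1,1) vs β=7 → FL=W FR=W RL=S RR=S

t=2: FL=S FR=S RL=W RR=W
t=4: FL=W FR=W RL=S RR=S
t=7: FL=W FR=W RL=S RR=S
t=9: FL=S FR=S RL=S RR=S
t=11: FL=S FR=S RL=W RR=W
t=16: FL=W FR=W RL=S RR=S


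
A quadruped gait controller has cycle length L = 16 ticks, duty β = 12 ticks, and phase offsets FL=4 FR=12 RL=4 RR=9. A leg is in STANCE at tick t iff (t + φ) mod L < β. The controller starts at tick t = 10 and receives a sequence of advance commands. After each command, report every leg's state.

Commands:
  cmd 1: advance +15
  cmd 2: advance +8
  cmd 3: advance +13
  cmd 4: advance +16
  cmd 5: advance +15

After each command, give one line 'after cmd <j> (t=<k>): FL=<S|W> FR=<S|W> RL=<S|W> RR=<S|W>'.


after cmd 1 (t=25): FL=W FR=S RL=W RR=S
after cmd 2 (t=33): FL=S FR=W RL=S RR=S
after cmd 3 (t=46): FL=S FR=S RL=S RR=S
after cmd 4 (t=62): FL=S FR=S RL=S RR=S
after cmd 5 (t=77): FL=S FR=S RL=S RR=S

start t=10: FL=W FR=S RL=W RR=S
cmd 1: advance +15 → t=25, phase=(13,5,13,2) → FL=W FR=S RL=W RR=S
cmd 2: advance +8 → t=33, phase=(5,13,5,10) → FL=S FR=W RL=S RR=S
cmd 3: advance +13 → t=46, phase=(2,10,2,7) → FL=S FR=S RL=S RR=S
cmd 4: advance +16 → t=62, phase=(2,10,2,7) → FL=S FR=S RL=S RR=S
cmd 5: advance +15 → t=77, phase=(1,9,1,6) → FL=S FR=S RL=S RR=S


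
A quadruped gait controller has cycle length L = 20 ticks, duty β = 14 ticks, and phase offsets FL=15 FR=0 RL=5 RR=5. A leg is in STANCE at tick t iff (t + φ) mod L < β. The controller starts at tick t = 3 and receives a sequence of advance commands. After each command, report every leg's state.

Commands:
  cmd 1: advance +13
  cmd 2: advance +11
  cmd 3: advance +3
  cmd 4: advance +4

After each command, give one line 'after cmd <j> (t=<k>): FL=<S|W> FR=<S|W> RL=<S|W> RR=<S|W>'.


after cmd 1 (t=16): FL=S FR=W RL=S RR=S
after cmd 2 (t=27): FL=S FR=S RL=S RR=S
after cmd 3 (t=30): FL=S FR=S RL=W RR=W
after cmd 4 (t=34): FL=S FR=W RL=W RR=W

start t=3: FL=W FR=S RL=S RR=S
cmd 1: advance +13 → t=16, phase=(11,16,1,1) → FL=S FR=W RL=S RR=S
cmd 2: advance +11 → t=27, phase=(2,7,12,12) → FL=S FR=S RL=S RR=S
cmd 3: advance +3 → t=30, phase=(5,10,15,15) → FL=S FR=S RL=W RR=W
cmd 4: advance +4 → t=34, phase=(9,14,19,19) → FL=S FR=W RL=W RR=W


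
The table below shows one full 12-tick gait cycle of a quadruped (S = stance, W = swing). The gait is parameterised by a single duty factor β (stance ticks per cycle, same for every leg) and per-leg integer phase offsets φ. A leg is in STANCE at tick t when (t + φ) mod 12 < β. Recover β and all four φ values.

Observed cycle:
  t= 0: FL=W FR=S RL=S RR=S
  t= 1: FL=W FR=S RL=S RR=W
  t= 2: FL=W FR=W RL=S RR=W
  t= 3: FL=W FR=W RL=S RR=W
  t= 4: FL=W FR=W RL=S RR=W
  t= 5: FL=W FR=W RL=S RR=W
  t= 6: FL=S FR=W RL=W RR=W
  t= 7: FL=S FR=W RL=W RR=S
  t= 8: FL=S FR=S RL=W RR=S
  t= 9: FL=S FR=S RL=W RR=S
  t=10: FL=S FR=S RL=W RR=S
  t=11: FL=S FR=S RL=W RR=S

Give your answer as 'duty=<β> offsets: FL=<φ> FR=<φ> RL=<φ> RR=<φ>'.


duty β = stance ticks per leg = 6
FL: stance ticks = 6; W→S at t=6 → φ=6
FR: stance ticks = 6; W→S at t=8 → φ=4
RL: stance ticks = 6; W→S at t=0 → φ=0
RR: stance ticks = 6; W→S at t=7 → φ=5

duty=6 offsets: FL=6 FR=4 RL=0 RR=5


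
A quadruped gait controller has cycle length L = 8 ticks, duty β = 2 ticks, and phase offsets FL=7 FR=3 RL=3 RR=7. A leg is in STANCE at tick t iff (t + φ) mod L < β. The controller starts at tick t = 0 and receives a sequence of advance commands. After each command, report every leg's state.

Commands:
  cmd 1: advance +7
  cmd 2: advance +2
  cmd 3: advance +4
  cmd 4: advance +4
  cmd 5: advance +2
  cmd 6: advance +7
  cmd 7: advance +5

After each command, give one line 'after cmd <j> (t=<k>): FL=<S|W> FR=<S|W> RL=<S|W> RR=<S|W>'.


start t=0: FL=W FR=W RL=W RR=W
cmd 1: advance +7 → t=7, phase=(6,2,2,6) → FL=W FR=W RL=W RR=W
cmd 2: advance +2 → t=9, phase=(0,4,4,0) → FL=S FR=W RL=W RR=S
cmd 3: advance +4 → t=13, phase=(4,0,0,4) → FL=W FR=S RL=S RR=W
cmd 4: advance +4 → t=17, phase=(0,4,4,0) → FL=S FR=W RL=W RR=S
cmd 5: advance +2 → t=19, phase=(2,6,6,2) → FL=W FR=W RL=W RR=W
cmd 6: advance +7 → t=26, phase=(1,5,5,1) → FL=S FR=W RL=W RR=S
cmd 7: advance +5 → t=31, phase=(6,2,2,6) → FL=W FR=W RL=W RR=W

after cmd 1 (t=7): FL=W FR=W RL=W RR=W
after cmd 2 (t=9): FL=S FR=W RL=W RR=S
after cmd 3 (t=13): FL=W FR=S RL=S RR=W
after cmd 4 (t=17): FL=S FR=W RL=W RR=S
after cmd 5 (t=19): FL=W FR=W RL=W RR=W
after cmd 6 (t=26): FL=S FR=W RL=W RR=S
after cmd 7 (t=31): FL=W FR=W RL=W RR=W


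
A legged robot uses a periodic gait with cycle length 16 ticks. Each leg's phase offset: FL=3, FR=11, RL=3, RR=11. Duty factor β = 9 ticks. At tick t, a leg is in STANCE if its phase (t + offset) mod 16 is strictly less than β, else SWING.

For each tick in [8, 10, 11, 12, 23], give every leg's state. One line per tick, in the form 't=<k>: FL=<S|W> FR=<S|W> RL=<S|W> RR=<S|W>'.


t=8: phase=(11,3,11,3) vs β=9 → FL=W FR=S RL=W RR=S
t=10: phase=(13,5,13,5) vs β=9 → FL=W FR=S RL=W RR=S
t=11: phase=(14,6,14,6) vs β=9 → FL=W FR=S RL=W RR=S
t=12: phase=(15,7,15,7) vs β=9 → FL=W FR=S RL=W RR=S
t=23: phase=(10,2,10,2) vs β=9 → FL=W FR=S RL=W RR=S

t=8: FL=W FR=S RL=W RR=S
t=10: FL=W FR=S RL=W RR=S
t=11: FL=W FR=S RL=W RR=S
t=12: FL=W FR=S RL=W RR=S
t=23: FL=W FR=S RL=W RR=S


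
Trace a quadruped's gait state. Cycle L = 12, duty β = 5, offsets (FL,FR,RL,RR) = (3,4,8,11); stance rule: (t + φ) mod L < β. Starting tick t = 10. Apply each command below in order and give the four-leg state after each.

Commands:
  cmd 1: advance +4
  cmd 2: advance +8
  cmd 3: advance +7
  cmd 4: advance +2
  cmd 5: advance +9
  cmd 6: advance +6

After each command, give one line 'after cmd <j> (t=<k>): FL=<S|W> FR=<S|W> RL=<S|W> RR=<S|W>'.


after cmd 1 (t=14): FL=W FR=W RL=W RR=S
after cmd 2 (t=22): FL=S FR=S RL=W RR=W
after cmd 3 (t=29): FL=W FR=W RL=S RR=S
after cmd 4 (t=31): FL=W FR=W RL=S RR=W
after cmd 5 (t=40): FL=W FR=W RL=S RR=S
after cmd 6 (t=46): FL=S FR=S RL=W RR=W

start t=10: FL=S FR=S RL=W RR=W
cmd 1: advance +4 → t=14, phase=(5,6,10,1) → FL=W FR=W RL=W RR=S
cmd 2: advance +8 → t=22, phase=(1,2,6,9) → FL=S FR=S RL=W RR=W
cmd 3: advance +7 → t=29, phase=(8,9,1,4) → FL=W FR=W RL=S RR=S
cmd 4: advance +2 → t=31, phase=(10,11,3,6) → FL=W FR=W RL=S RR=W
cmd 5: advance +9 → t=40, phase=(7,8,0,3) → FL=W FR=W RL=S RR=S
cmd 6: advance +6 → t=46, phase=(1,2,6,9) → FL=S FR=S RL=W RR=W


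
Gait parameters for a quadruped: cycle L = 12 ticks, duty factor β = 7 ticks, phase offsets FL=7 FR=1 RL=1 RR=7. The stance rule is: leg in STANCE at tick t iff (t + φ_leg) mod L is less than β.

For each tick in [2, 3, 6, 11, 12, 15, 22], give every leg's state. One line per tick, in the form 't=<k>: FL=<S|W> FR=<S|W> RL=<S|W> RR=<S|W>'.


t=2: FL=W FR=S RL=S RR=W
t=3: FL=W FR=S RL=S RR=W
t=6: FL=S FR=W RL=W RR=S
t=11: FL=S FR=S RL=S RR=S
t=12: FL=W FR=S RL=S RR=W
t=15: FL=W FR=S RL=S RR=W
t=22: FL=S FR=W RL=W RR=S

t=2: phase=(9,3,3,9) vs β=7 → FL=W FR=S RL=S RR=W
t=3: phase=(10,4,4,10) vs β=7 → FL=W FR=S RL=S RR=W
t=6: phase=(1,7,7,1) vs β=7 → FL=S FR=W RL=W RR=S
t=11: phase=(6,0,0,6) vs β=7 → FL=S FR=S RL=S RR=S
t=12: phase=(7,1,1,7) vs β=7 → FL=W FR=S RL=S RR=W
t=15: phase=(10,4,4,10) vs β=7 → FL=W FR=S RL=S RR=W
t=22: phase=(5,11,11,5) vs β=7 → FL=S FR=W RL=W RR=S


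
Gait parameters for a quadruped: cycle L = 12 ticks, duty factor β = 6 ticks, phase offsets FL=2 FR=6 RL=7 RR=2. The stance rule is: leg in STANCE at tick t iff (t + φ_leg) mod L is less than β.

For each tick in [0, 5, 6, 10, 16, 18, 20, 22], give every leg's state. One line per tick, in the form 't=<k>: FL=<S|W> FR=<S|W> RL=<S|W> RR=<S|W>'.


t=0: FL=S FR=W RL=W RR=S
t=5: FL=W FR=W RL=S RR=W
t=6: FL=W FR=S RL=S RR=W
t=10: FL=S FR=S RL=S RR=S
t=16: FL=W FR=W RL=W RR=W
t=18: FL=W FR=S RL=S RR=W
t=20: FL=W FR=S RL=S RR=W
t=22: FL=S FR=S RL=S RR=S

t=0: phase=(2,6,7,2) vs β=6 → FL=S FR=W RL=W RR=S
t=5: phase=(7,11,0,7) vs β=6 → FL=W FR=W RL=S RR=W
t=6: phase=(8,0,1,8) vs β=6 → FL=W FR=S RL=S RR=W
t=10: phase=(0,4,5,0) vs β=6 → FL=S FR=S RL=S RR=S
t=16: phase=(6,10,11,6) vs β=6 → FL=W FR=W RL=W RR=W
t=18: phase=(8,0,1,8) vs β=6 → FL=W FR=S RL=S RR=W
t=20: phase=(10,2,3,10) vs β=6 → FL=W FR=S RL=S RR=W
t=22: phase=(0,4,5,0) vs β=6 → FL=S FR=S RL=S RR=S


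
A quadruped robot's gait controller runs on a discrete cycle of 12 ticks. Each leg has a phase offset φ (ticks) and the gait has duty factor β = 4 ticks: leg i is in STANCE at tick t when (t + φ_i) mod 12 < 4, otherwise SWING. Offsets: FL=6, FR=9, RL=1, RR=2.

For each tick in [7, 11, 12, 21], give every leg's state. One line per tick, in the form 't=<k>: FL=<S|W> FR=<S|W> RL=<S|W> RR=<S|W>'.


t=7: phase=(1,4,8,9) vs β=4 → FL=S FR=W RL=W RR=W
t=11: phase=(5,8,0,1) vs β=4 → FL=W FR=W RL=S RR=S
t=12: phase=(6,9,1,2) vs β=4 → FL=W FR=W RL=S RR=S
t=21: phase=(3,6,10,11) vs β=4 → FL=S FR=W RL=W RR=W

t=7: FL=S FR=W RL=W RR=W
t=11: FL=W FR=W RL=S RR=S
t=12: FL=W FR=W RL=S RR=S
t=21: FL=S FR=W RL=W RR=W


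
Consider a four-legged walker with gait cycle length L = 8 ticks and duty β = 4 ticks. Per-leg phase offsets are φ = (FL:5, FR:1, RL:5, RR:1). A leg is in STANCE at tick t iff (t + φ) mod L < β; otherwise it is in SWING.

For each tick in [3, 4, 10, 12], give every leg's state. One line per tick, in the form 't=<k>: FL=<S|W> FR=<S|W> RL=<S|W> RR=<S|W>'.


t=3: FL=S FR=W RL=S RR=W
t=4: FL=S FR=W RL=S RR=W
t=10: FL=W FR=S RL=W RR=S
t=12: FL=S FR=W RL=S RR=W

t=3: phase=(0,4,0,4) vs β=4 → FL=S FR=W RL=S RR=W
t=4: phase=(1,5,1,5) vs β=4 → FL=S FR=W RL=S RR=W
t=10: phase=(7,3,7,3) vs β=4 → FL=W FR=S RL=W RR=S
t=12: phase=(1,5,1,5) vs β=4 → FL=S FR=W RL=S RR=W


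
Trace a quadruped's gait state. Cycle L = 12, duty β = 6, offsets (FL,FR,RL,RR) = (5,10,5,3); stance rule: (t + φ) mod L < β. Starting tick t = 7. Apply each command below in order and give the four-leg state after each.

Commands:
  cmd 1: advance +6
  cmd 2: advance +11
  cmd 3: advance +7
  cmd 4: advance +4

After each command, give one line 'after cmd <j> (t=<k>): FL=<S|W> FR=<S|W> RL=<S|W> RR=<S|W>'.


after cmd 1 (t=13): FL=W FR=W RL=W RR=S
after cmd 2 (t=24): FL=S FR=W RL=S RR=S
after cmd 3 (t=31): FL=S FR=S RL=S RR=W
after cmd 4 (t=35): FL=S FR=W RL=S RR=S

start t=7: FL=S FR=S RL=S RR=W
cmd 1: advance +6 → t=13, phase=(6,11,6,4) → FL=W FR=W RL=W RR=S
cmd 2: advance +11 → t=24, phase=(5,10,5,3) → FL=S FR=W RL=S RR=S
cmd 3: advance +7 → t=31, phase=(0,5,0,10) → FL=S FR=S RL=S RR=W
cmd 4: advance +4 → t=35, phase=(4,9,4,2) → FL=S FR=W RL=S RR=S


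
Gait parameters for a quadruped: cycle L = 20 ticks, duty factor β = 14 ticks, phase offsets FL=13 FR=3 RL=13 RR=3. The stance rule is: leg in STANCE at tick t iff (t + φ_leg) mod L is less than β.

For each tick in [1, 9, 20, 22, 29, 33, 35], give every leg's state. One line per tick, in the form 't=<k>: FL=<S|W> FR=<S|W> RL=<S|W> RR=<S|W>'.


t=1: FL=W FR=S RL=W RR=S
t=9: FL=S FR=S RL=S RR=S
t=20: FL=S FR=S RL=S RR=S
t=22: FL=W FR=S RL=W RR=S
t=29: FL=S FR=S RL=S RR=S
t=33: FL=S FR=W RL=S RR=W
t=35: FL=S FR=W RL=S RR=W

t=1: phase=(14,4,14,4) vs β=14 → FL=W FR=S RL=W RR=S
t=9: phase=(2,12,2,12) vs β=14 → FL=S FR=S RL=S RR=S
t=20: phase=(13,3,13,3) vs β=14 → FL=S FR=S RL=S RR=S
t=22: phase=(15,5,15,5) vs β=14 → FL=W FR=S RL=W RR=S
t=29: phase=(2,12,2,12) vs β=14 → FL=S FR=S RL=S RR=S
t=33: phase=(6,16,6,16) vs β=14 → FL=S FR=W RL=S RR=W
t=35: phase=(8,18,8,18) vs β=14 → FL=S FR=W RL=S RR=W


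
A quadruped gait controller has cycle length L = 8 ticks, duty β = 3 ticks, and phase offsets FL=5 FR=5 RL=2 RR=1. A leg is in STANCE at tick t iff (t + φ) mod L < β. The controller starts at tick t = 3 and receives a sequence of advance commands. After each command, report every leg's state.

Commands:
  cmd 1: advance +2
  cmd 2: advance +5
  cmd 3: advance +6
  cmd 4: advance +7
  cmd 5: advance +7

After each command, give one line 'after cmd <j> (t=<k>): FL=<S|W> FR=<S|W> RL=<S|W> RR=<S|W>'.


after cmd 1 (t=5): FL=S FR=S RL=W RR=W
after cmd 2 (t=10): FL=W FR=W RL=W RR=W
after cmd 3 (t=16): FL=W FR=W RL=S RR=S
after cmd 4 (t=23): FL=W FR=W RL=S RR=S
after cmd 5 (t=30): FL=W FR=W RL=S RR=W

start t=3: FL=S FR=S RL=W RR=W
cmd 1: advance +2 → t=5, phase=(2,2,7,6) → FL=S FR=S RL=W RR=W
cmd 2: advance +5 → t=10, phase=(7,7,4,3) → FL=W FR=W RL=W RR=W
cmd 3: advance +6 → t=16, phase=(5,5,2,1) → FL=W FR=W RL=S RR=S
cmd 4: advance +7 → t=23, phase=(4,4,1,0) → FL=W FR=W RL=S RR=S
cmd 5: advance +7 → t=30, phase=(3,3,0,7) → FL=W FR=W RL=S RR=W


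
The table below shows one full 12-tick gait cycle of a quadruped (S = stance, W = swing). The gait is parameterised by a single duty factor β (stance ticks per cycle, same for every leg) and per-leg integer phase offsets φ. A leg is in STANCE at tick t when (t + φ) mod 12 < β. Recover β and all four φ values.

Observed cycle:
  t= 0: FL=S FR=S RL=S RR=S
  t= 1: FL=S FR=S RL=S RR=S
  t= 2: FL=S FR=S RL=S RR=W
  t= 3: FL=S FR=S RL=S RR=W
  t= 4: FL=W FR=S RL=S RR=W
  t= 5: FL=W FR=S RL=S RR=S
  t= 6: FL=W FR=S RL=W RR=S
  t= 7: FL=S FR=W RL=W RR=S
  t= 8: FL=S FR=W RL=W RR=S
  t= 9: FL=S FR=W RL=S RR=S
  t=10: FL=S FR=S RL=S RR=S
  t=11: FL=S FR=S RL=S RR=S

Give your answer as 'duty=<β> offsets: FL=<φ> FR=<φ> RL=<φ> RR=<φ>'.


duty=9 offsets: FL=5 FR=2 RL=3 RR=7

duty β = stance ticks per leg = 9
FL: stance ticks = 9; W→S at t=7 → φ=5
FR: stance ticks = 9; W→S at t=10 → φ=2
RL: stance ticks = 9; W→S at t=9 → φ=3
RR: stance ticks = 9; W→S at t=5 → φ=7


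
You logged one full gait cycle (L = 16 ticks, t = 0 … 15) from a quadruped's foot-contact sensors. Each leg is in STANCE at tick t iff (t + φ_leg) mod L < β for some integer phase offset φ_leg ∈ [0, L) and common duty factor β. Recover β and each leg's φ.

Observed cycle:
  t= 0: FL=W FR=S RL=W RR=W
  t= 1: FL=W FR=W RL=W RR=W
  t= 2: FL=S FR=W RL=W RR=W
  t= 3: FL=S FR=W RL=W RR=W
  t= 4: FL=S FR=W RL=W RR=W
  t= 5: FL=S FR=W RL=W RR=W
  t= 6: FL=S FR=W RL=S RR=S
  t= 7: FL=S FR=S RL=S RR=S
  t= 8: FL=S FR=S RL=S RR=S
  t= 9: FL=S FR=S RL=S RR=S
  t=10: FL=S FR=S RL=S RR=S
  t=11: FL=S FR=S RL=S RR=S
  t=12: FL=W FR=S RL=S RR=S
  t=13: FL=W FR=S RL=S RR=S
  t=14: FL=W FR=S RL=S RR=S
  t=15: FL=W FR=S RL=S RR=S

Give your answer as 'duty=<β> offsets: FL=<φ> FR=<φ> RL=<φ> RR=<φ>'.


duty=10 offsets: FL=14 FR=9 RL=10 RR=10

duty β = stance ticks per leg = 10
FL: stance ticks = 10; W→S at t=2 → φ=14
FR: stance ticks = 10; W→S at t=7 → φ=9
RL: stance ticks = 10; W→S at t=6 → φ=10
RR: stance ticks = 10; W→S at t=6 → φ=10


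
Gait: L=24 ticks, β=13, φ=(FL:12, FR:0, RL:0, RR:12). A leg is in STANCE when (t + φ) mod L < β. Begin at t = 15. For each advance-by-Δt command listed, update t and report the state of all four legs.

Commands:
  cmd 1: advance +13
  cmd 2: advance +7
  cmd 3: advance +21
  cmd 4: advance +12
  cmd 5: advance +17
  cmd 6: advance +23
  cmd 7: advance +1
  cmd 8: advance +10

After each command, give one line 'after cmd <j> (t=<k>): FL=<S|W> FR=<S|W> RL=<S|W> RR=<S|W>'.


after cmd 1 (t=28): FL=W FR=S RL=S RR=W
after cmd 2 (t=35): FL=W FR=S RL=S RR=W
after cmd 3 (t=56): FL=W FR=S RL=S RR=W
after cmd 4 (t=68): FL=S FR=W RL=W RR=S
after cmd 5 (t=85): FL=S FR=W RL=W RR=S
after cmd 6 (t=108): FL=S FR=S RL=S RR=S
after cmd 7 (t=109): FL=S FR=W RL=W RR=S
after cmd 8 (t=119): FL=S FR=W RL=W RR=S

start t=15: FL=S FR=W RL=W RR=S
cmd 1: advance +13 → t=28, phase=(16,4,4,16) → FL=W FR=S RL=S RR=W
cmd 2: advance +7 → t=35, phase=(23,11,11,23) → FL=W FR=S RL=S RR=W
cmd 3: advance +21 → t=56, phase=(20,8,8,20) → FL=W FR=S RL=S RR=W
cmd 4: advance +12 → t=68, phase=(8,20,20,8) → FL=S FR=W RL=W RR=S
cmd 5: advance +17 → t=85, phase=(1,13,13,1) → FL=S FR=W RL=W RR=S
cmd 6: advance +23 → t=108, phase=(0,12,12,0) → FL=S FR=S RL=S RR=S
cmd 7: advance +1 → t=109, phase=(1,13,13,1) → FL=S FR=W RL=W RR=S
cmd 8: advance +10 → t=119, phase=(11,23,23,11) → FL=S FR=W RL=W RR=S


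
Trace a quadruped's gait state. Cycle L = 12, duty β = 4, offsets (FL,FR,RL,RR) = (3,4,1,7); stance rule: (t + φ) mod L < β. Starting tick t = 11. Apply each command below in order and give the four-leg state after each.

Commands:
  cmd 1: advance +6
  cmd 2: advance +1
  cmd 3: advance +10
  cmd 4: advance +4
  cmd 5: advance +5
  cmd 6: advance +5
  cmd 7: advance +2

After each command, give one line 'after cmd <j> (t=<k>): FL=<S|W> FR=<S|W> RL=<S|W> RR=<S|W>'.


after cmd 1 (t=17): FL=W FR=W RL=W RR=S
after cmd 2 (t=18): FL=W FR=W RL=W RR=S
after cmd 3 (t=28): FL=W FR=W RL=W RR=W
after cmd 4 (t=32): FL=W FR=S RL=W RR=S
after cmd 5 (t=37): FL=W FR=W RL=S RR=W
after cmd 6 (t=42): FL=W FR=W RL=W RR=S
after cmd 7 (t=44): FL=W FR=S RL=W RR=S

start t=11: FL=S FR=S RL=S RR=W
cmd 1: advance +6 → t=17, phase=(8,9,6,0) → FL=W FR=W RL=W RR=S
cmd 2: advance +1 → t=18, phase=(9,10,7,1) → FL=W FR=W RL=W RR=S
cmd 3: advance +10 → t=28, phase=(7,8,5,11) → FL=W FR=W RL=W RR=W
cmd 4: advance +4 → t=32, phase=(11,0,9,3) → FL=W FR=S RL=W RR=S
cmd 5: advance +5 → t=37, phase=(4,5,2,8) → FL=W FR=W RL=S RR=W
cmd 6: advance +5 → t=42, phase=(9,10,7,1) → FL=W FR=W RL=W RR=S
cmd 7: advance +2 → t=44, phase=(11,0,9,3) → FL=W FR=S RL=W RR=S
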